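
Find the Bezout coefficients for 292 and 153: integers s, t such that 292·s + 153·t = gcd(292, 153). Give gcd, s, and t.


Euclidean algorithm on (292, 153) — divide until remainder is 0:
  292 = 1 · 153 + 139
  153 = 1 · 139 + 14
  139 = 9 · 14 + 13
  14 = 1 · 13 + 1
  13 = 13 · 1 + 0
gcd(292, 153) = 1.
Track Bezout coefficients alongside the remainders: start with r₀ = 292 = a·1 + b·0 (s = 1, t = 0) and r₁ = 153 = a·0 + b·1 (s = 0, t = 1); each new remainder r_{k+1} = r_{k-1} − q_k·r_k inherits s_{k+1} = s_{k-1} − q_k·s_k, t_{k+1} = t_{k-1} − q_k·t_k, so r_k = a·s_k + b·t_k at every step:
  q = 1: r = 139, s = 1 − 1·0 = 1, t = 0 − 1·1 = -1  (check: 292·1 + 153·(-1) = 139)
  q = 1: r = 14, s = 0 − 1·1 = -1, t = 1 − 1·(-1) = 2  (check: 292·(-1) + 153·2 = 14)
  q = 9: r = 13, s = 1 − 9·(-1) = 10, t = -1 − 9·2 = -19  (check: 292·10 + 153·(-19) = 13)
  q = 1: r = 1, s = -1 − 1·10 = -11, t = 2 − 1·(-19) = 21  (check: 292·(-11) + 153·21 = 1)
The row with r = 1 (the gcd) gives the Bezout coefficients s = -11, t = 21.
Result: 292 · (-11) + 153 · (21) = 1.

gcd(292, 153) = 1; s = -11, t = 21 (check: 292·(-11) + 153·21 = 1).


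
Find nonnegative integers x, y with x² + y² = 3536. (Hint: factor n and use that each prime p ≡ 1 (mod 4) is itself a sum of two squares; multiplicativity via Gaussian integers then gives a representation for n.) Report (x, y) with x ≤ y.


Step 1: Factor n = 3536 = 2^4 · 13 · 17.
Step 2: Check the mod-4 condition on each prime factor: 2 = 2 (special); 13 ≡ 1 (mod 4), exponent 1; 17 ≡ 1 (mod 4), exponent 1.
All primes ≡ 3 (mod 4) appear to even exponent (or don't appear), so by the two-squares theorem n IS expressible as a sum of two squares.
Step 3: Build a representation. Group n = k² · m with k = 4 and m = 13 · 17 = 221 (a product of primes ≡ 1 (mod 4)); a representation of m scales to one of n via (k·x)² + (k·y)² = k²(x² + y²). Each prime p ≡ 1 (mod 4) is itself a sum of two squares; find a² by testing p − a² for a perfect square:
  13: 13 − 1² = 12, 13 − 2² = 9 = 3² ⇒ 13 = 2² + 3².
  17: 17 − 1² = 16 = 4² ⇒ 17 = 1² + 4².
  Combine using the Brahmagupta–Fibonacci identity (a² + b²)(c² + d²) = (ac − bd)² + (ad + bc)² = (ac + bd)² + (ad − bc)²:
  13 · 17 = 221: from (2² + 3²)(1² + 4²), take (2·1 − 3·4, 2·4 + 3·1) = (2 − 12, 8 + 3) = (-10, 11); dropping signs (only squares matter) gives (10, 11); check 10² + 11² = 100 + 121 = 221 ✓.
  Scale by k = 4: (4·10, 4·11) = (40, 44).
Step 4: Order so x ≤ y and verify: 40² + 44² = 1600 + 1936 = 3536 = n. ✓

n = 3536 = 40² + 44² (one valid representation with x ≤ y).


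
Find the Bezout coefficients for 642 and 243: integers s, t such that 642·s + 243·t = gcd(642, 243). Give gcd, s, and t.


Euclidean algorithm on (642, 243) — divide until remainder is 0:
  642 = 2 · 243 + 156
  243 = 1 · 156 + 87
  156 = 1 · 87 + 69
  87 = 1 · 69 + 18
  69 = 3 · 18 + 15
  18 = 1 · 15 + 3
  15 = 5 · 3 + 0
gcd(642, 243) = 3.
Track Bezout coefficients alongside the remainders: start with r₀ = 642 = a·1 + b·0 (s = 1, t = 0) and r₁ = 243 = a·0 + b·1 (s = 0, t = 1); each new remainder r_{k+1} = r_{k-1} − q_k·r_k inherits s_{k+1} = s_{k-1} − q_k·s_k, t_{k+1} = t_{k-1} − q_k·t_k, so r_k = a·s_k + b·t_k at every step:
  q = 2: r = 156, s = 1 − 2·0 = 1, t = 0 − 2·1 = -2  (check: 642·1 + 243·(-2) = 156)
  q = 1: r = 87, s = 0 − 1·1 = -1, t = 1 − 1·(-2) = 3  (check: 642·(-1) + 243·3 = 87)
  q = 1: r = 69, s = 1 − 1·(-1) = 2, t = -2 − 1·3 = -5  (check: 642·2 + 243·(-5) = 69)
  q = 1: r = 18, s = -1 − 1·2 = -3, t = 3 − 1·(-5) = 8  (check: 642·(-3) + 243·8 = 18)
  q = 3: r = 15, s = 2 − 3·(-3) = 11, t = -5 − 3·8 = -29  (check: 642·11 + 243·(-29) = 15)
  q = 1: r = 3, s = -3 − 1·11 = -14, t = 8 − 1·(-29) = 37  (check: 642·(-14) + 243·37 = 3)
The row with r = 3 (the gcd) gives the Bezout coefficients s = -14, t = 37.
Result: 642 · (-14) + 243 · (37) = 3.

gcd(642, 243) = 3; s = -14, t = 37 (check: 642·(-14) + 243·37 = 3).


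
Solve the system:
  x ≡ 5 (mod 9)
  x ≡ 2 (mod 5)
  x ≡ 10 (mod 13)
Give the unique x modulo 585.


Moduli 9, 5, 13 are pairwise coprime; by CRT there is a unique solution modulo M = 9 · 5 · 13 = 585.
Solve pairwise, accumulating the modulus:
  Start with x ≡ 5 (mod 9).
  Combine with x ≡ 2 (mod 5): since gcd(9, 5) = 1, we get a unique residue mod 45.
    Write x = 5 + 9·t and substitute into x ≡ 2 (mod 5): 9·t ≡ 2 − 5 = -3 (mod 5).
    Reduce coefficients mod 5: 4·t ≡ 2 (mod 5).
    The inverse of 4 mod 5 is 4 (since 4·4 = 16 = 3·5 + 1), so t ≡ 4·2 = 8 ≡ 3 (mod 5).
    Then x = 5 + 9·3 = 32, valid modulo lcm(9, 5) = 45: x ≡ 32 (mod 45).
  Combine with x ≡ 10 (mod 13): since gcd(45, 13) = 1, we get a unique residue mod 585.
    Write x = 32 + 45·t and substitute into x ≡ 10 (mod 13): 45·t ≡ 10 − 32 = -22 (mod 13).
    Reduce coefficients mod 13: 6·t ≡ 4 (mod 13).
    The inverse of 6 mod 13 is 11 (since 6·11 = 66 = 5·13 + 1), so t ≡ 11·4 = 44 ≡ 5 (mod 13).
    Then x = 32 + 45·5 = 257, valid modulo lcm(45, 13) = 585: x ≡ 257 (mod 585).
Verify: 257 mod 9 = 5 ✓, 257 mod 5 = 2 ✓, 257 mod 13 = 10 ✓.

x ≡ 257 (mod 585).


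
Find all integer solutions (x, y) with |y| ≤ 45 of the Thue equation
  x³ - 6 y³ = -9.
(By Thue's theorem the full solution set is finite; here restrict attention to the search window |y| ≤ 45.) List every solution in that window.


The equation is x³ - 6y³ = -9. For fixed y, x³ = 6·y³ − 9, so a solution requires the RHS to be a perfect cube.
Strategy: iterate y from -45 to 45, compute RHS = 6·y³ − 9, and check whether it is a (positive or negative) perfect cube.
Check small values of y:
  y = 0: RHS = -9 is not a perfect cube.
  y = 1: RHS = -3 is not a perfect cube.
  y = -1: RHS = -15 is not a perfect cube.
  y = 2: RHS = 39 is not a perfect cube.
  y = -2: RHS = -57 is not a perfect cube.
  y = 3: RHS = 153 is not a perfect cube.
  y = -3: RHS = -171 is not a perfect cube.
Continuing the search up to |y| = 45 finds no solutions either.
No (x, y) in the scanned range satisfies the equation.

No integer solutions with |y| ≤ 45.


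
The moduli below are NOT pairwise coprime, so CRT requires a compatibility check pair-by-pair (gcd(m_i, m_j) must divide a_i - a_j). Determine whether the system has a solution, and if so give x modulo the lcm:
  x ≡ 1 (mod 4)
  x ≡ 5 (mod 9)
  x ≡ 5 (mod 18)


Moduli 4, 9, 18 are not pairwise coprime, so CRT works modulo lcm(m_i) when all pairwise compatibility conditions hold.
Pairwise compatibility: gcd(m_i, m_j) must divide a_i - a_j for every pair.
Merge one congruence at a time:
  Start: x ≡ 1 (mod 4).
  Combine with x ≡ 5 (mod 9): gcd(4, 9) = 1; 5 - 1 = 4, which IS divisible by 1, so compatible.
    Write x = 1 + 4·t and substitute into x ≡ 5 (mod 9): 4·t ≡ 5 − 1 = 4 (mod 9).
    The inverse of 4 mod 9 is 7 (since 4·7 = 28 = 3·9 + 1), so t ≡ 7·4 = 28 ≡ 1 (mod 9).
    Then x = 1 + 4·1 = 5, valid modulo lcm(4, 9) = 36: x ≡ 5 (mod 36).
  Combine with x ≡ 5 (mod 18): gcd(36, 18) = 18; 5 - 5 = 0, which IS divisible by 18, so compatible.
    Write x = 5 + 36·t and substitute into x ≡ 5 (mod 18): 36·t ≡ 5 − 5 = 0 (mod 18).
    Divide the congruence (and modulus) by g = 18: 2·t ≡ 0 (mod 1).
    Modulo 1 every t works; take t = 0.
    Then x = 5 + 36·0 = 5, valid modulo lcm(36, 18) = 36: x ≡ 5 (mod 36).
Verify: 5 mod 4 = 1, 5 mod 9 = 5, 5 mod 18 = 5.

x ≡ 5 (mod 36).


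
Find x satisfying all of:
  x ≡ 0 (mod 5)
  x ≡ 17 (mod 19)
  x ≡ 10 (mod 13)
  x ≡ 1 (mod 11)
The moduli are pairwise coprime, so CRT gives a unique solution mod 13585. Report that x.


Product of moduli M = 5 · 19 · 13 · 11 = 13585.
Merge one congruence at a time:
  Start: x ≡ 0 (mod 5).
  Combine with x ≡ 17 (mod 19); new modulus lcm = 95.
    Write x = 0 + 5·t and substitute into x ≡ 17 (mod 19): 5·t ≡ 17 − 0 = 17 (mod 19).
    The inverse of 5 mod 19 is 4 (since 5·4 = 20 = 1·19 + 1), so t ≡ 4·17 = 68 ≡ 11 (mod 19).
    Then x = 0 + 5·11 = 55, valid modulo lcm(5, 19) = 95: x ≡ 55 (mod 95).
  Combine with x ≡ 10 (mod 13); new modulus lcm = 1235.
    Write x = 55 + 95·t and substitute into x ≡ 10 (mod 13): 95·t ≡ 10 − 55 = -45 (mod 13).
    Reduce coefficients mod 13: 4·t ≡ 7 (mod 13).
    The inverse of 4 mod 13 is 10 (since 4·10 = 40 = 3·13 + 1), so t ≡ 10·7 = 70 ≡ 5 (mod 13).
    Then x = 55 + 95·5 = 530, valid modulo lcm(95, 13) = 1235: x ≡ 530 (mod 1235).
  Combine with x ≡ 1 (mod 11); new modulus lcm = 13585.
    Write x = 530 + 1235·t and substitute into x ≡ 1 (mod 11): 1235·t ≡ 1 − 530 = -529 (mod 11).
    Reduce coefficients mod 11: 3·t ≡ 10 (mod 11).
    The inverse of 3 mod 11 is 4 (since 3·4 = 12 = 1·11 + 1), so t ≡ 4·10 = 40 ≡ 7 (mod 11).
    Then x = 530 + 1235·7 = 9175, valid modulo lcm(1235, 11) = 13585: x ≡ 9175 (mod 13585).
Verify against each original: 9175 mod 5 = 0, 9175 mod 19 = 17, 9175 mod 13 = 10, 9175 mod 11 = 1.

x ≡ 9175 (mod 13585).


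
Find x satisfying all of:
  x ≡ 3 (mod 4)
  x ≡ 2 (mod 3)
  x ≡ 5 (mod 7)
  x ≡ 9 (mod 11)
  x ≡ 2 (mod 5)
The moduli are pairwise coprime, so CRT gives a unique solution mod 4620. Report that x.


Product of moduli M = 4 · 3 · 7 · 11 · 5 = 4620.
Merge one congruence at a time:
  Start: x ≡ 3 (mod 4).
  Combine with x ≡ 2 (mod 3); new modulus lcm = 12.
    Write x = 3 + 4·t and substitute into x ≡ 2 (mod 3): 4·t ≡ 2 − 3 = -1 (mod 3).
    Reduce coefficients mod 3: 1·t ≡ 2 (mod 3).
    So t ≡ 2 (mod 3).
    Then x = 3 + 4·2 = 11, valid modulo lcm(4, 3) = 12: x ≡ 11 (mod 12).
  Combine with x ≡ 5 (mod 7); new modulus lcm = 84.
    Write x = 11 + 12·t and substitute into x ≡ 5 (mod 7): 12·t ≡ 5 − 11 = -6 (mod 7).
    Reduce coefficients mod 7: 5·t ≡ 1 (mod 7).
    The inverse of 5 mod 7 is 3 (since 5·3 = 15 = 2·7 + 1), so t ≡ 3·1 = 3 ≡ 3 (mod 7).
    Then x = 11 + 12·3 = 47, valid modulo lcm(12, 7) = 84: x ≡ 47 (mod 84).
  Combine with x ≡ 9 (mod 11); new modulus lcm = 924.
    Write x = 47 + 84·t and substitute into x ≡ 9 (mod 11): 84·t ≡ 9 − 47 = -38 (mod 11).
    Reduce coefficients mod 11: 7·t ≡ 6 (mod 11).
    The inverse of 7 mod 11 is 8 (since 7·8 = 56 = 5·11 + 1), so t ≡ 8·6 = 48 ≡ 4 (mod 11).
    Then x = 47 + 84·4 = 383, valid modulo lcm(84, 11) = 924: x ≡ 383 (mod 924).
  Combine with x ≡ 2 (mod 5); new modulus lcm = 4620.
    Write x = 383 + 924·t and substitute into x ≡ 2 (mod 5): 924·t ≡ 2 − 383 = -381 (mod 5).
    Reduce coefficients mod 5: 4·t ≡ 4 (mod 5).
    The inverse of 4 mod 5 is 4 (since 4·4 = 16 = 3·5 + 1), so t ≡ 4·4 = 16 ≡ 1 (mod 5).
    Then x = 383 + 924·1 = 1307, valid modulo lcm(924, 5) = 4620: x ≡ 1307 (mod 4620).
Verify against each original: 1307 mod 4 = 3, 1307 mod 3 = 2, 1307 mod 7 = 5, 1307 mod 11 = 9, 1307 mod 5 = 2.

x ≡ 1307 (mod 4620).


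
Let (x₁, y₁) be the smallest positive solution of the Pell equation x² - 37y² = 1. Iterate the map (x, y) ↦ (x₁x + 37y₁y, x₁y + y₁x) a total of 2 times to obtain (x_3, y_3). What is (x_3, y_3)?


Step 1: Find the fundamental solution (x₁, y₁) of x² - 37y² = 1.
  Expand √37 as a continued fraction. a₀ = ⌊√37⌋ = 6; iterate m_{k+1} = d_k·a_k − m_k, d_{k+1} = (37 − m_{k+1}²)/d_k, a_{k+1} = ⌊(a₀ + m_{k+1})/d_{k+1}⌋ (starting m₀ = 0, d₀ = 1), with convergents p_k = a_k·p_{k-1} + p_{k-2}, q_k = a_k·q_{k-1} + q_{k-2} (p₋₁ = 1, q₋₁ = 0):
  k = 0: a₀ = 6; p₀/q₀ = 6/1; p₀² − 37·q₀² = 36 − 37 = -1.
  k = 1: m = 6, d = 1, a = ⌊(6 + 6)/1⌋ = 12; p/q = (12·6 + 1)/(12·1 + 0) = 73/12; p² − 37·q² = 5329 − 5328 = 1.
  The first convergent with p² − 37·q² = 1 gives the fundamental solution (x₁, y₁) = (73, 12).
Step 2: Apply the recurrence (x_{n+1}, y_{n+1}) = (x₁x_n + 37y₁y_n, x₁y_n + y₁x_n) repeatedly.
  From (x_1, y_1) = (73, 12): x_2 = 73·73 + 37·12·12 = 10657; y_2 = 73·12 + 12·73 = 1752.
  From (x_2, y_2) = (10657, 1752): x_3 = 73·10657 + 37·12·1752 = 1555849; y_3 = 73·1752 + 12·10657 = 255780.
Step 3: Verify x_3² - 37·y_3² = 2420666110801 - 2420666110800 = 1 (should be 1). ✓

(x_1, y_1) = (73, 12); (x_3, y_3) = (1555849, 255780).


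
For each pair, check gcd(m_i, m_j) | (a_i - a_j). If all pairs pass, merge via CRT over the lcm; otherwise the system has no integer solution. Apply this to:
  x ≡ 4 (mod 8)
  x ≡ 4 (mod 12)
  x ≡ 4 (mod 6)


Moduli 8, 12, 6 are not pairwise coprime, so CRT works modulo lcm(m_i) when all pairwise compatibility conditions hold.
Pairwise compatibility: gcd(m_i, m_j) must divide a_i - a_j for every pair.
Merge one congruence at a time:
  Start: x ≡ 4 (mod 8).
  Combine with x ≡ 4 (mod 12): gcd(8, 12) = 4; 4 - 4 = 0, which IS divisible by 4, so compatible.
    Write x = 4 + 8·t and substitute into x ≡ 4 (mod 12): 8·t ≡ 4 − 4 = 0 (mod 12).
    Divide the congruence (and modulus) by g = 4: 2·t ≡ 0 (mod 3).
    The inverse of 2 mod 3 is 2 (since 2·2 = 4 = 1·3 + 1), so t ≡ 2·0 = 0 ≡ 0 (mod 3).
    Then x = 4 + 8·0 = 4, valid modulo lcm(8, 12) = 24: x ≡ 4 (mod 24).
  Combine with x ≡ 4 (mod 6): gcd(24, 6) = 6; 4 - 4 = 0, which IS divisible by 6, so compatible.
    Write x = 4 + 24·t and substitute into x ≡ 4 (mod 6): 24·t ≡ 4 − 4 = 0 (mod 6).
    Divide the congruence (and modulus) by g = 6: 4·t ≡ 0 (mod 1).
    Modulo 1 every t works; take t = 0.
    Then x = 4 + 24·0 = 4, valid modulo lcm(24, 6) = 24: x ≡ 4 (mod 24).
Verify: 4 mod 8 = 4, 4 mod 12 = 4, 4 mod 6 = 4.

x ≡ 4 (mod 24).


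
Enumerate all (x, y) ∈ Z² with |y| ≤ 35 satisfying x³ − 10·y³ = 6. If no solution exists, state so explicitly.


The equation is x³ - 10y³ = 6. For fixed y, x³ = 10·y³ + 6, so a solution requires the RHS to be a perfect cube.
Strategy: iterate y from -35 to 35, compute RHS = 10·y³ + 6, and check whether it is a (positive or negative) perfect cube.
Check small values of y:
  y = 0: RHS = 6 is not a perfect cube.
  y = 1: RHS = 16 is not a perfect cube.
  y = -1: RHS = -4 is not a perfect cube.
  y = 2: RHS = 86 is not a perfect cube.
  y = -2: RHS = -74 is not a perfect cube.
  y = 3: RHS = 276 is not a perfect cube.
  y = -3: RHS = -264 is not a perfect cube.
Continuing the search up to |y| = 35 finds no solutions either.
No (x, y) in the scanned range satisfies the equation.

No integer solutions with |y| ≤ 35.


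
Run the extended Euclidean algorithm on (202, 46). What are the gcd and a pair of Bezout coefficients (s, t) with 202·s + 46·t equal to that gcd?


Euclidean algorithm on (202, 46) — divide until remainder is 0:
  202 = 4 · 46 + 18
  46 = 2 · 18 + 10
  18 = 1 · 10 + 8
  10 = 1 · 8 + 2
  8 = 4 · 2 + 0
gcd(202, 46) = 2.
Track Bezout coefficients alongside the remainders: start with r₀ = 202 = a·1 + b·0 (s = 1, t = 0) and r₁ = 46 = a·0 + b·1 (s = 0, t = 1); each new remainder r_{k+1} = r_{k-1} − q_k·r_k inherits s_{k+1} = s_{k-1} − q_k·s_k, t_{k+1} = t_{k-1} − q_k·t_k, so r_k = a·s_k + b·t_k at every step:
  q = 4: r = 18, s = 1 − 4·0 = 1, t = 0 − 4·1 = -4  (check: 202·1 + 46·(-4) = 18)
  q = 2: r = 10, s = 0 − 2·1 = -2, t = 1 − 2·(-4) = 9  (check: 202·(-2) + 46·9 = 10)
  q = 1: r = 8, s = 1 − 1·(-2) = 3, t = -4 − 1·9 = -13  (check: 202·3 + 46·(-13) = 8)
  q = 1: r = 2, s = -2 − 1·3 = -5, t = 9 − 1·(-13) = 22  (check: 202·(-5) + 46·22 = 2)
The row with r = 2 (the gcd) gives the Bezout coefficients s = -5, t = 22.
Result: 202 · (-5) + 46 · (22) = 2.

gcd(202, 46) = 2; s = -5, t = 22 (check: 202·(-5) + 46·22 = 2).


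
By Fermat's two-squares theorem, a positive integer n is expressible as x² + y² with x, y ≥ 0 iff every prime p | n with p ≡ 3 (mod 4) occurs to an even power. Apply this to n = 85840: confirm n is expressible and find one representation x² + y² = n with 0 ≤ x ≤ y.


Step 1: Factor n = 85840 = 2^4 · 5 · 29 · 37.
Step 2: Check the mod-4 condition on each prime factor: 2 = 2 (special); 5 ≡ 1 (mod 4), exponent 1; 29 ≡ 1 (mod 4), exponent 1; 37 ≡ 1 (mod 4), exponent 1.
All primes ≡ 3 (mod 4) appear to even exponent (or don't appear), so by the two-squares theorem n IS expressible as a sum of two squares.
Step 3: Build a representation. Group n = k² · m with k = 4 and m = 5 · 29 · 37 = 5365 (a product of primes ≡ 1 (mod 4)); a representation of m scales to one of n via (k·x)² + (k·y)² = k²(x² + y²). Each prime p ≡ 1 (mod 4) is itself a sum of two squares; find a² by testing p − a² for a perfect square:
  5: 5 − 1² = 4 = 2² ⇒ 5 = 1² + 2².
  29: 29 − 1² = 28, 29 − 2² = 25 = 5² ⇒ 29 = 2² + 5².
  37: 37 − 1² = 36 = 6² ⇒ 37 = 1² + 6².
  Combine using the Brahmagupta–Fibonacci identity (a² + b²)(c² + d²) = (ac − bd)² + (ad + bc)² = (ac + bd)² + (ad − bc)²:
  5 · 29 = 145: from (1² + 2²)(2² + 5²), take (1·2 − 2·5, 1·5 + 2·2) = (2 − 10, 5 + 4) = (-8, 9); dropping signs (only squares matter) gives (8, 9); check 8² + 9² = 64 + 81 = 145 ✓.
  145 · 37 = 5365: from (8² + 9²)(1² + 6²), take (8·1 − 9·6, 8·6 + 9·1) = (8 − 54, 48 + 9) = (-46, 57); dropping signs (only squares matter) gives (46, 57); check 46² + 57² = 2116 + 3249 = 5365 ✓.
  Scale by k = 4: (4·46, 4·57) = (184, 228).
Step 4: Order so x ≤ y and verify: 184² + 228² = 33856 + 51984 = 85840 = n. ✓

n = 85840 = 184² + 228² (one valid representation with x ≤ y).


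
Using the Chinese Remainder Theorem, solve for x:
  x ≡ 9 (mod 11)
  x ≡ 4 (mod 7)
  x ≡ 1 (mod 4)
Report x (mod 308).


Moduli 11, 7, 4 are pairwise coprime; by CRT there is a unique solution modulo M = 11 · 7 · 4 = 308.
Solve pairwise, accumulating the modulus:
  Start with x ≡ 9 (mod 11).
  Combine with x ≡ 4 (mod 7): since gcd(11, 7) = 1, we get a unique residue mod 77.
    Write x = 9 + 11·t and substitute into x ≡ 4 (mod 7): 11·t ≡ 4 − 9 = -5 (mod 7).
    Reduce coefficients mod 7: 4·t ≡ 2 (mod 7).
    The inverse of 4 mod 7 is 2 (since 4·2 = 8 = 1·7 + 1), so t ≡ 2·2 = 4 ≡ 4 (mod 7).
    Then x = 9 + 11·4 = 53, valid modulo lcm(11, 7) = 77: x ≡ 53 (mod 77).
  Combine with x ≡ 1 (mod 4): since gcd(77, 4) = 1, we get a unique residue mod 308.
    Write x = 53 + 77·t and substitute into x ≡ 1 (mod 4): 77·t ≡ 1 − 53 = -52 (mod 4).
    Reduce coefficients mod 4: 1·t ≡ 0 (mod 4).
    So t ≡ 0 (mod 4).
    Then x = 53 + 77·0 = 53, valid modulo lcm(77, 4) = 308: x ≡ 53 (mod 308).
Verify: 53 mod 11 = 9 ✓, 53 mod 7 = 4 ✓, 53 mod 4 = 1 ✓.

x ≡ 53 (mod 308).


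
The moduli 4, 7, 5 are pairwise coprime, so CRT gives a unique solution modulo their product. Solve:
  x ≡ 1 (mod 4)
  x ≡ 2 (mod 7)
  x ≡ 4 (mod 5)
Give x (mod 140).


Moduli 4, 7, 5 are pairwise coprime; by CRT there is a unique solution modulo M = 4 · 7 · 5 = 140.
Solve pairwise, accumulating the modulus:
  Start with x ≡ 1 (mod 4).
  Combine with x ≡ 2 (mod 7): since gcd(4, 7) = 1, we get a unique residue mod 28.
    Write x = 1 + 4·t and substitute into x ≡ 2 (mod 7): 4·t ≡ 2 − 1 = 1 (mod 7).
    The inverse of 4 mod 7 is 2 (since 4·2 = 8 = 1·7 + 1), so t ≡ 2·1 = 2 ≡ 2 (mod 7).
    Then x = 1 + 4·2 = 9, valid modulo lcm(4, 7) = 28: x ≡ 9 (mod 28).
  Combine with x ≡ 4 (mod 5): since gcd(28, 5) = 1, we get a unique residue mod 140.
    Write x = 9 + 28·t and substitute into x ≡ 4 (mod 5): 28·t ≡ 4 − 9 = -5 (mod 5).
    Reduce coefficients mod 5: 3·t ≡ 0 (mod 5).
    The inverse of 3 mod 5 is 2 (since 3·2 = 6 = 1·5 + 1), so t ≡ 2·0 = 0 ≡ 0 (mod 5).
    Then x = 9 + 28·0 = 9, valid modulo lcm(28, 5) = 140: x ≡ 9 (mod 140).
Verify: 9 mod 4 = 1 ✓, 9 mod 7 = 2 ✓, 9 mod 5 = 4 ✓.

x ≡ 9 (mod 140).


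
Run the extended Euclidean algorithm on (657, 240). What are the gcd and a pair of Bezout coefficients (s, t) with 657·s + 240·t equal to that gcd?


Euclidean algorithm on (657, 240) — divide until remainder is 0:
  657 = 2 · 240 + 177
  240 = 1 · 177 + 63
  177 = 2 · 63 + 51
  63 = 1 · 51 + 12
  51 = 4 · 12 + 3
  12 = 4 · 3 + 0
gcd(657, 240) = 3.
Track Bezout coefficients alongside the remainders: start with r₀ = 657 = a·1 + b·0 (s = 1, t = 0) and r₁ = 240 = a·0 + b·1 (s = 0, t = 1); each new remainder r_{k+1} = r_{k-1} − q_k·r_k inherits s_{k+1} = s_{k-1} − q_k·s_k, t_{k+1} = t_{k-1} − q_k·t_k, so r_k = a·s_k + b·t_k at every step:
  q = 2: r = 177, s = 1 − 2·0 = 1, t = 0 − 2·1 = -2  (check: 657·1 + 240·(-2) = 177)
  q = 1: r = 63, s = 0 − 1·1 = -1, t = 1 − 1·(-2) = 3  (check: 657·(-1) + 240·3 = 63)
  q = 2: r = 51, s = 1 − 2·(-1) = 3, t = -2 − 2·3 = -8  (check: 657·3 + 240·(-8) = 51)
  q = 1: r = 12, s = -1 − 1·3 = -4, t = 3 − 1·(-8) = 11  (check: 657·(-4) + 240·11 = 12)
  q = 4: r = 3, s = 3 − 4·(-4) = 19, t = -8 − 4·11 = -52  (check: 657·19 + 240·(-52) = 3)
The row with r = 3 (the gcd) gives the Bezout coefficients s = 19, t = -52.
Result: 657 · (19) + 240 · (-52) = 3.

gcd(657, 240) = 3; s = 19, t = -52 (check: 657·19 + 240·(-52) = 3).


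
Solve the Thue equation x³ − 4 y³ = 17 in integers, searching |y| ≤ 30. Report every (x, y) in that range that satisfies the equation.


The equation is x³ - 4y³ = 17. For fixed y, x³ = 4·y³ + 17, so a solution requires the RHS to be a perfect cube.
Strategy: iterate y from -30 to 30, compute RHS = 4·y³ + 17, and check whether it is a (positive or negative) perfect cube.
Check small values of y:
  y = 0: RHS = 17 is not a perfect cube.
  y = 1: RHS = 21 is not a perfect cube.
  y = -1: RHS = 13 is not a perfect cube.
  y = 2: RHS = 49 is not a perfect cube.
  y = -2: RHS = -15 is not a perfect cube.
  y = 3: RHS = 125 = (5)³ ⇒ x = 5 works.
  y = -3: RHS = -91 is not a perfect cube.
Continuing the search up to |y| = 30 finds no further solutions beyond those listed.
Collected solutions: (5, 3).

Solutions (with |y| ≤ 30): (5, 3).


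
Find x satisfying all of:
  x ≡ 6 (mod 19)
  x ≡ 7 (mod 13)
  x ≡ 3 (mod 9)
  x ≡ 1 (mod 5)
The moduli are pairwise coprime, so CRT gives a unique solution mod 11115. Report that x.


Product of moduli M = 19 · 13 · 9 · 5 = 11115.
Merge one congruence at a time:
  Start: x ≡ 6 (mod 19).
  Combine with x ≡ 7 (mod 13); new modulus lcm = 247.
    Write x = 6 + 19·t and substitute into x ≡ 7 (mod 13): 19·t ≡ 7 − 6 = 1 (mod 13).
    Reduce coefficients mod 13: 6·t ≡ 1 (mod 13).
    The inverse of 6 mod 13 is 11 (since 6·11 = 66 = 5·13 + 1), so t ≡ 11·1 = 11 ≡ 11 (mod 13).
    Then x = 6 + 19·11 = 215, valid modulo lcm(19, 13) = 247: x ≡ 215 (mod 247).
  Combine with x ≡ 3 (mod 9); new modulus lcm = 2223.
    Write x = 215 + 247·t and substitute into x ≡ 3 (mod 9): 247·t ≡ 3 − 215 = -212 (mod 9).
    Reduce coefficients mod 9: 4·t ≡ 4 (mod 9).
    The inverse of 4 mod 9 is 7 (since 4·7 = 28 = 3·9 + 1), so t ≡ 7·4 = 28 ≡ 1 (mod 9).
    Then x = 215 + 247·1 = 462, valid modulo lcm(247, 9) = 2223: x ≡ 462 (mod 2223).
  Combine with x ≡ 1 (mod 5); new modulus lcm = 11115.
    Write x = 462 + 2223·t and substitute into x ≡ 1 (mod 5): 2223·t ≡ 1 − 462 = -461 (mod 5).
    Reduce coefficients mod 5: 3·t ≡ 4 (mod 5).
    The inverse of 3 mod 5 is 2 (since 3·2 = 6 = 1·5 + 1), so t ≡ 2·4 = 8 ≡ 3 (mod 5).
    Then x = 462 + 2223·3 = 7131, valid modulo lcm(2223, 5) = 11115: x ≡ 7131 (mod 11115).
Verify against each original: 7131 mod 19 = 6, 7131 mod 13 = 7, 7131 mod 9 = 3, 7131 mod 5 = 1.

x ≡ 7131 (mod 11115).


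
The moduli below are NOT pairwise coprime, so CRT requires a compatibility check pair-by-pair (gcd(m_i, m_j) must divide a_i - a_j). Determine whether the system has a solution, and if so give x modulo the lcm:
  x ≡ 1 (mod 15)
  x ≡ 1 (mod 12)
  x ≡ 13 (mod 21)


Moduli 15, 12, 21 are not pairwise coprime, so CRT works modulo lcm(m_i) when all pairwise compatibility conditions hold.
Pairwise compatibility: gcd(m_i, m_j) must divide a_i - a_j for every pair.
Merge one congruence at a time:
  Start: x ≡ 1 (mod 15).
  Combine with x ≡ 1 (mod 12): gcd(15, 12) = 3; 1 - 1 = 0, which IS divisible by 3, so compatible.
    Write x = 1 + 15·t and substitute into x ≡ 1 (mod 12): 15·t ≡ 1 − 1 = 0 (mod 12).
    Divide the congruence (and modulus) by g = 3: 5·t ≡ 0 (mod 4).
    Reduce coefficients mod 4: 1·t ≡ 0 (mod 4).
    So t ≡ 0 (mod 4).
    Then x = 1 + 15·0 = 1, valid modulo lcm(15, 12) = 60: x ≡ 1 (mod 60).
  Combine with x ≡ 13 (mod 21): gcd(60, 21) = 3; 13 - 1 = 12, which IS divisible by 3, so compatible.
    Write x = 1 + 60·t and substitute into x ≡ 13 (mod 21): 60·t ≡ 13 − 1 = 12 (mod 21).
    Divide the congruence (and modulus) by g = 3: 20·t ≡ 4 (mod 7).
    Reduce coefficients mod 7: 6·t ≡ 4 (mod 7).
    The inverse of 6 mod 7 is 6 (since 6·6 = 36 = 5·7 + 1), so t ≡ 6·4 = 24 ≡ 3 (mod 7).
    Then x = 1 + 60·3 = 181, valid modulo lcm(60, 21) = 420: x ≡ 181 (mod 420).
Verify: 181 mod 15 = 1, 181 mod 12 = 1, 181 mod 21 = 13.

x ≡ 181 (mod 420).


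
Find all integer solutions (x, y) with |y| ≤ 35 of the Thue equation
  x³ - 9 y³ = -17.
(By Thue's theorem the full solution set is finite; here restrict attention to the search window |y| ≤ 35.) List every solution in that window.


The equation is x³ - 9y³ = -17. For fixed y, x³ = 9·y³ − 17, so a solution requires the RHS to be a perfect cube.
Strategy: iterate y from -35 to 35, compute RHS = 9·y³ − 17, and check whether it is a (positive or negative) perfect cube.
Check small values of y:
  y = 0: RHS = -17 is not a perfect cube.
  y = 1: RHS = -8 = (-2)³ ⇒ x = -2 works.
  y = -1: RHS = -26 is not a perfect cube.
  y = 2: RHS = 55 is not a perfect cube.
  y = -2: RHS = -89 is not a perfect cube.
  y = 3: RHS = 226 is not a perfect cube.
  y = -3: RHS = -260 is not a perfect cube.
Continuing, at y = 25: RHS = 140608 = (52)³ ⇒ x = 52 works.
Searching the remaining y in |y| ≤ 35 finds no further solutions.
Collected solutions: (-2, 1), (52, 25).

Solutions (with |y| ≤ 35): (-2, 1), (52, 25).


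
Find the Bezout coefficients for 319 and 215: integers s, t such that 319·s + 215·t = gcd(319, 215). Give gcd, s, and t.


Euclidean algorithm on (319, 215) — divide until remainder is 0:
  319 = 1 · 215 + 104
  215 = 2 · 104 + 7
  104 = 14 · 7 + 6
  7 = 1 · 6 + 1
  6 = 6 · 1 + 0
gcd(319, 215) = 1.
Track Bezout coefficients alongside the remainders: start with r₀ = 319 = a·1 + b·0 (s = 1, t = 0) and r₁ = 215 = a·0 + b·1 (s = 0, t = 1); each new remainder r_{k+1} = r_{k-1} − q_k·r_k inherits s_{k+1} = s_{k-1} − q_k·s_k, t_{k+1} = t_{k-1} − q_k·t_k, so r_k = a·s_k + b·t_k at every step:
  q = 1: r = 104, s = 1 − 1·0 = 1, t = 0 − 1·1 = -1  (check: 319·1 + 215·(-1) = 104)
  q = 2: r = 7, s = 0 − 2·1 = -2, t = 1 − 2·(-1) = 3  (check: 319·(-2) + 215·3 = 7)
  q = 14: r = 6, s = 1 − 14·(-2) = 29, t = -1 − 14·3 = -43  (check: 319·29 + 215·(-43) = 6)
  q = 1: r = 1, s = -2 − 1·29 = -31, t = 3 − 1·(-43) = 46  (check: 319·(-31) + 215·46 = 1)
The row with r = 1 (the gcd) gives the Bezout coefficients s = -31, t = 46.
Result: 319 · (-31) + 215 · (46) = 1.

gcd(319, 215) = 1; s = -31, t = 46 (check: 319·(-31) + 215·46 = 1).


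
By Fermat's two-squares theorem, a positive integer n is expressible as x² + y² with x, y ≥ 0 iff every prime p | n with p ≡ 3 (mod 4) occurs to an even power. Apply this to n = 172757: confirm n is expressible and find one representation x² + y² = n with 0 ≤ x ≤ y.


Step 1: Factor n = 172757 = 13 · 97 · 137.
Step 2: Check the mod-4 condition on each prime factor: 13 ≡ 1 (mod 4), exponent 1; 97 ≡ 1 (mod 4), exponent 1; 137 ≡ 1 (mod 4), exponent 1.
All primes ≡ 3 (mod 4) appear to even exponent (or don't appear), so by the two-squares theorem n IS expressible as a sum of two squares.
Step 3: Build a representation. Here n = 13 · 97 · 137 is a product of primes ≡ 1 (mod 4). Each prime p ≡ 1 (mod 4) is itself a sum of two squares; find a² by testing p − a² for a perfect square:
  13: 13 − 1² = 12, 13 − 2² = 9 = 3² ⇒ 13 = 2² + 3².
  97: 97 − 1² = 96, 97 − 2² = 93, 97 − 3² = 88, 97 − 4² = 81 = 9² ⇒ 97 = 4² + 9².
  137: 137 − 1² = 136, 137 − 2² = 133, 137 − 3² = 128, 137 − 4² = 121 = 11² ⇒ 137 = 4² + 11².
  Combine using the Brahmagupta–Fibonacci identity (a² + b²)(c² + d²) = (ac − bd)² + (ad + bc)² = (ac + bd)² + (ad − bc)²:
  13 · 97 = 1261: from (2² + 3²)(4² + 9²), take (2·4 − 3·9, 2·9 + 3·4) = (8 − 27, 18 + 12) = (-19, 30); dropping signs (only squares matter) gives (19, 30); check 19² + 30² = 361 + 900 = 1261 ✓.
  1261 · 137 = 172757: from (19² + 30²)(4² + 11²), take (19·4 − 30·11, 19·11 + 30·4) = (76 − 330, 209 + 120) = (-254, 329); dropping signs (only squares matter) gives (254, 329); check 254² + 329² = 64516 + 108241 = 172757 ✓.
Step 4: Order so x ≤ y and verify: 254² + 329² = 64516 + 108241 = 172757 = n. ✓

n = 172757 = 254² + 329² (one valid representation with x ≤ y).


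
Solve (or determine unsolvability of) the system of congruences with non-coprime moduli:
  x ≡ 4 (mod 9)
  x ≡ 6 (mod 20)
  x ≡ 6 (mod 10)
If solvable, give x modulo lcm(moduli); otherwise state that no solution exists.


Moduli 9, 20, 10 are not pairwise coprime, so CRT works modulo lcm(m_i) when all pairwise compatibility conditions hold.
Pairwise compatibility: gcd(m_i, m_j) must divide a_i - a_j for every pair.
Merge one congruence at a time:
  Start: x ≡ 4 (mod 9).
  Combine with x ≡ 6 (mod 20): gcd(9, 20) = 1; 6 - 4 = 2, which IS divisible by 1, so compatible.
    Write x = 4 + 9·t and substitute into x ≡ 6 (mod 20): 9·t ≡ 6 − 4 = 2 (mod 20).
    The inverse of 9 mod 20 is 9 (since 9·9 = 81 = 4·20 + 1), so t ≡ 9·2 = 18 ≡ 18 (mod 20).
    Then x = 4 + 9·18 = 166, valid modulo lcm(9, 20) = 180: x ≡ 166 (mod 180).
  Combine with x ≡ 6 (mod 10): gcd(180, 10) = 10; 6 - 166 = -160, which IS divisible by 10, so compatible.
    Write x = 166 + 180·t and substitute into x ≡ 6 (mod 10): 180·t ≡ 6 − 166 = -160 (mod 10).
    Divide the congruence (and modulus) by g = 10: 18·t ≡ -16 (mod 1).
    Modulo 1 every t works; take t = 0.
    Then x = 166 + 180·0 = 166, valid modulo lcm(180, 10) = 180: x ≡ 166 (mod 180).
Verify: 166 mod 9 = 4, 166 mod 20 = 6, 166 mod 10 = 6.

x ≡ 166 (mod 180).


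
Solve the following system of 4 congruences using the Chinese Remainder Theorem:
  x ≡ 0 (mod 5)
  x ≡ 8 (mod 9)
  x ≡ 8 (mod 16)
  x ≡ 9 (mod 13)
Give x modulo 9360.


Product of moduli M = 5 · 9 · 16 · 13 = 9360.
Merge one congruence at a time:
  Start: x ≡ 0 (mod 5).
  Combine with x ≡ 8 (mod 9); new modulus lcm = 45.
    Write x = 0 + 5·t and substitute into x ≡ 8 (mod 9): 5·t ≡ 8 − 0 = 8 (mod 9).
    The inverse of 5 mod 9 is 2 (since 5·2 = 10 = 1·9 + 1), so t ≡ 2·8 = 16 ≡ 7 (mod 9).
    Then x = 0 + 5·7 = 35, valid modulo lcm(5, 9) = 45: x ≡ 35 (mod 45).
  Combine with x ≡ 8 (mod 16); new modulus lcm = 720.
    Write x = 35 + 45·t and substitute into x ≡ 8 (mod 16): 45·t ≡ 8 − 35 = -27 (mod 16).
    Reduce coefficients mod 16: 13·t ≡ 5 (mod 16).
    The inverse of 13 mod 16 is 5 (since 13·5 = 65 = 4·16 + 1), so t ≡ 5·5 = 25 ≡ 9 (mod 16).
    Then x = 35 + 45·9 = 440, valid modulo lcm(45, 16) = 720: x ≡ 440 (mod 720).
  Combine with x ≡ 9 (mod 13); new modulus lcm = 9360.
    Write x = 440 + 720·t and substitute into x ≡ 9 (mod 13): 720·t ≡ 9 − 440 = -431 (mod 13).
    Reduce coefficients mod 13: 5·t ≡ 11 (mod 13).
    The inverse of 5 mod 13 is 8 (since 5·8 = 40 = 3·13 + 1), so t ≡ 8·11 = 88 ≡ 10 (mod 13).
    Then x = 440 + 720·10 = 7640, valid modulo lcm(720, 13) = 9360: x ≡ 7640 (mod 9360).
Verify against each original: 7640 mod 5 = 0, 7640 mod 9 = 8, 7640 mod 16 = 8, 7640 mod 13 = 9.

x ≡ 7640 (mod 9360).


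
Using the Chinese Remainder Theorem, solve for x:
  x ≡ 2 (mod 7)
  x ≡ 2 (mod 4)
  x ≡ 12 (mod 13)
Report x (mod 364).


Moduli 7, 4, 13 are pairwise coprime; by CRT there is a unique solution modulo M = 7 · 4 · 13 = 364.
Solve pairwise, accumulating the modulus:
  Start with x ≡ 2 (mod 7).
  Combine with x ≡ 2 (mod 4): since gcd(7, 4) = 1, we get a unique residue mod 28.
    Write x = 2 + 7·t and substitute into x ≡ 2 (mod 4): 7·t ≡ 2 − 2 = 0 (mod 4).
    Reduce coefficients mod 4: 3·t ≡ 0 (mod 4).
    The inverse of 3 mod 4 is 3 (since 3·3 = 9 = 2·4 + 1), so t ≡ 3·0 = 0 ≡ 0 (mod 4).
    Then x = 2 + 7·0 = 2, valid modulo lcm(7, 4) = 28: x ≡ 2 (mod 28).
  Combine with x ≡ 12 (mod 13): since gcd(28, 13) = 1, we get a unique residue mod 364.
    Write x = 2 + 28·t and substitute into x ≡ 12 (mod 13): 28·t ≡ 12 − 2 = 10 (mod 13).
    Reduce coefficients mod 13: 2·t ≡ 10 (mod 13).
    The inverse of 2 mod 13 is 7 (since 2·7 = 14 = 1·13 + 1), so t ≡ 7·10 = 70 ≡ 5 (mod 13).
    Then x = 2 + 28·5 = 142, valid modulo lcm(28, 13) = 364: x ≡ 142 (mod 364).
Verify: 142 mod 7 = 2 ✓, 142 mod 4 = 2 ✓, 142 mod 13 = 12 ✓.

x ≡ 142 (mod 364).


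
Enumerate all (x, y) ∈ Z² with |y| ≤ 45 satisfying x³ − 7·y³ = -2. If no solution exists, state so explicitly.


The equation is x³ - 7y³ = -2. For fixed y, x³ = 7·y³ − 2, so a solution requires the RHS to be a perfect cube.
Strategy: iterate y from -45 to 45, compute RHS = 7·y³ − 2, and check whether it is a (positive or negative) perfect cube.
Check small values of y:
  y = 0: RHS = -2 is not a perfect cube.
  y = 1: RHS = 5 is not a perfect cube.
  y = -1: RHS = -9 is not a perfect cube.
  y = 2: RHS = 54 is not a perfect cube.
  y = -2: RHS = -58 is not a perfect cube.
  y = 3: RHS = 187 is not a perfect cube.
  y = -3: RHS = -191 is not a perfect cube.
Continuing the search up to |y| = 45 finds no solutions either.
No (x, y) in the scanned range satisfies the equation.

No integer solutions with |y| ≤ 45.


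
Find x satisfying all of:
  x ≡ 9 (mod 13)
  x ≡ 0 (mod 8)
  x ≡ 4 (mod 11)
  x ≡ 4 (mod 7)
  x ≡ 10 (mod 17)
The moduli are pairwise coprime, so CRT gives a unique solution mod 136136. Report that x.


Product of moduli M = 13 · 8 · 11 · 7 · 17 = 136136.
Merge one congruence at a time:
  Start: x ≡ 9 (mod 13).
  Combine with x ≡ 0 (mod 8); new modulus lcm = 104.
    Write x = 9 + 13·t and substitute into x ≡ 0 (mod 8): 13·t ≡ 0 − 9 = -9 (mod 8).
    Reduce coefficients mod 8: 5·t ≡ 7 (mod 8).
    The inverse of 5 mod 8 is 5 (since 5·5 = 25 = 3·8 + 1), so t ≡ 5·7 = 35 ≡ 3 (mod 8).
    Then x = 9 + 13·3 = 48, valid modulo lcm(13, 8) = 104: x ≡ 48 (mod 104).
  Combine with x ≡ 4 (mod 11); new modulus lcm = 1144.
    Write x = 48 + 104·t and substitute into x ≡ 4 (mod 11): 104·t ≡ 4 − 48 = -44 (mod 11).
    Reduce coefficients mod 11: 5·t ≡ 0 (mod 11).
    The inverse of 5 mod 11 is 9 (since 5·9 = 45 = 4·11 + 1), so t ≡ 9·0 = 0 ≡ 0 (mod 11).
    Then x = 48 + 104·0 = 48, valid modulo lcm(104, 11) = 1144: x ≡ 48 (mod 1144).
  Combine with x ≡ 4 (mod 7); new modulus lcm = 8008.
    Write x = 48 + 1144·t and substitute into x ≡ 4 (mod 7): 1144·t ≡ 4 − 48 = -44 (mod 7).
    Reduce coefficients mod 7: 3·t ≡ 5 (mod 7).
    The inverse of 3 mod 7 is 5 (since 3·5 = 15 = 2·7 + 1), so t ≡ 5·5 = 25 ≡ 4 (mod 7).
    Then x = 48 + 1144·4 = 4624, valid modulo lcm(1144, 7) = 8008: x ≡ 4624 (mod 8008).
  Combine with x ≡ 10 (mod 17); new modulus lcm = 136136.
    Write x = 4624 + 8008·t and substitute into x ≡ 10 (mod 17): 8008·t ≡ 10 − 4624 = -4614 (mod 17).
    Reduce coefficients mod 17: 1·t ≡ 10 (mod 17).
    So t ≡ 10 (mod 17).
    Then x = 4624 + 8008·10 = 84704, valid modulo lcm(8008, 17) = 136136: x ≡ 84704 (mod 136136).
Verify against each original: 84704 mod 13 = 9, 84704 mod 8 = 0, 84704 mod 11 = 4, 84704 mod 7 = 4, 84704 mod 17 = 10.

x ≡ 84704 (mod 136136).


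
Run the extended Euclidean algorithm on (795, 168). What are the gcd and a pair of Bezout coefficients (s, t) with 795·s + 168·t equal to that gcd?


Euclidean algorithm on (795, 168) — divide until remainder is 0:
  795 = 4 · 168 + 123
  168 = 1 · 123 + 45
  123 = 2 · 45 + 33
  45 = 1 · 33 + 12
  33 = 2 · 12 + 9
  12 = 1 · 9 + 3
  9 = 3 · 3 + 0
gcd(795, 168) = 3.
Track Bezout coefficients alongside the remainders: start with r₀ = 795 = a·1 + b·0 (s = 1, t = 0) and r₁ = 168 = a·0 + b·1 (s = 0, t = 1); each new remainder r_{k+1} = r_{k-1} − q_k·r_k inherits s_{k+1} = s_{k-1} − q_k·s_k, t_{k+1} = t_{k-1} − q_k·t_k, so r_k = a·s_k + b·t_k at every step:
  q = 4: r = 123, s = 1 − 4·0 = 1, t = 0 − 4·1 = -4  (check: 795·1 + 168·(-4) = 123)
  q = 1: r = 45, s = 0 − 1·1 = -1, t = 1 − 1·(-4) = 5  (check: 795·(-1) + 168·5 = 45)
  q = 2: r = 33, s = 1 − 2·(-1) = 3, t = -4 − 2·5 = -14  (check: 795·3 + 168·(-14) = 33)
  q = 1: r = 12, s = -1 − 1·3 = -4, t = 5 − 1·(-14) = 19  (check: 795·(-4) + 168·19 = 12)
  q = 2: r = 9, s = 3 − 2·(-4) = 11, t = -14 − 2·19 = -52  (check: 795·11 + 168·(-52) = 9)
  q = 1: r = 3, s = -4 − 1·11 = -15, t = 19 − 1·(-52) = 71  (check: 795·(-15) + 168·71 = 3)
The row with r = 3 (the gcd) gives the Bezout coefficients s = -15, t = 71.
Result: 795 · (-15) + 168 · (71) = 3.

gcd(795, 168) = 3; s = -15, t = 71 (check: 795·(-15) + 168·71 = 3).


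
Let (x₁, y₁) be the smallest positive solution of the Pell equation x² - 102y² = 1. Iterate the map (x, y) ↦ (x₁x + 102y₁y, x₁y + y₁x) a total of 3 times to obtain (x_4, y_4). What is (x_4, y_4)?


Step 1: Find the fundamental solution (x₁, y₁) of x² - 102y² = 1.
  Expand √102 as a continued fraction. a₀ = ⌊√102⌋ = 10; iterate m_{k+1} = d_k·a_k − m_k, d_{k+1} = (102 − m_{k+1}²)/d_k, a_{k+1} = ⌊(a₀ + m_{k+1})/d_{k+1}⌋ (starting m₀ = 0, d₀ = 1), with convergents p_k = a_k·p_{k-1} + p_{k-2}, q_k = a_k·q_{k-1} + q_{k-2} (p₋₁ = 1, q₋₁ = 0):
  k = 0: a₀ = 10; p₀/q₀ = 10/1; p₀² − 102·q₀² = 100 − 102 = -2.
  k = 1: m = 10, d = 2, a = ⌊(10 + 10)/2⌋ = 10; p/q = (10·10 + 1)/(10·1 + 0) = 101/10; p² − 102·q² = 10201 − 10200 = 1.
  The first convergent with p² − 102·q² = 1 gives the fundamental solution (x₁, y₁) = (101, 10).
Step 2: Apply the recurrence (x_{n+1}, y_{n+1}) = (x₁x_n + 102y₁y_n, x₁y_n + y₁x_n) repeatedly.
  From (x_1, y_1) = (101, 10): x_2 = 101·101 + 102·10·10 = 20401; y_2 = 101·10 + 10·101 = 2020.
  From (x_2, y_2) = (20401, 2020): x_3 = 101·20401 + 102·10·2020 = 4120901; y_3 = 101·2020 + 10·20401 = 408030.
  From (x_3, y_3) = (4120901, 408030): x_4 = 101·4120901 + 102·10·408030 = 832401601; y_4 = 101·408030 + 10·4120901 = 82420040.
Step 3: Verify x_4² - 102·y_4² = 692892425347363201 - 692892425347363200 = 1 (should be 1). ✓

(x_1, y_1) = (101, 10); (x_4, y_4) = (832401601, 82420040).


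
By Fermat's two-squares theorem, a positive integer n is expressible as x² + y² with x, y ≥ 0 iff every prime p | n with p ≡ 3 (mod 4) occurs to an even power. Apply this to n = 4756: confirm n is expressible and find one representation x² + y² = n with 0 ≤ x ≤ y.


Step 1: Factor n = 4756 = 2^2 · 29 · 41.
Step 2: Check the mod-4 condition on each prime factor: 2 = 2 (special); 29 ≡ 1 (mod 4), exponent 1; 41 ≡ 1 (mod 4), exponent 1.
All primes ≡ 3 (mod 4) appear to even exponent (or don't appear), so by the two-squares theorem n IS expressible as a sum of two squares.
Step 3: Build a representation. Group n = k² · m with k = 2 and m = 29 · 41 = 1189 (a product of primes ≡ 1 (mod 4)); a representation of m scales to one of n via (k·x)² + (k·y)² = k²(x² + y²). Each prime p ≡ 1 (mod 4) is itself a sum of two squares; find a² by testing p − a² for a perfect square:
  29: 29 − 1² = 28, 29 − 2² = 25 = 5² ⇒ 29 = 2² + 5².
  41: 41 − 1² = 40, 41 − 2² = 37, 41 − 3² = 32, 41 − 4² = 25 = 5² ⇒ 41 = 4² + 5².
  Combine using the Brahmagupta–Fibonacci identity (a² + b²)(c² + d²) = (ac − bd)² + (ad + bc)² = (ac + bd)² + (ad − bc)²:
  29 · 41 = 1189: from (2² + 5²)(4² + 5²), take (2·4 − 5·5, 2·5 + 5·4) = (8 − 25, 10 + 20) = (-17, 30); dropping signs (only squares matter) gives (17, 30); check 17² + 30² = 289 + 900 = 1189 ✓.
  Scale by k = 2: (2·17, 2·30) = (34, 60).
Step 4: Order so x ≤ y and verify: 34² + 60² = 1156 + 3600 = 4756 = n. ✓

n = 4756 = 34² + 60² (one valid representation with x ≤ y).
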